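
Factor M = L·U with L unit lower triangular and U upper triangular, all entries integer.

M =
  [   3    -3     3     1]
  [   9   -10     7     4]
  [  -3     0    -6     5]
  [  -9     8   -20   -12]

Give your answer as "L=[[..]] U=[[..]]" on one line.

  row1 -= 3·row0 → [0,-1,-2,1]
  row2 -= -1·row0 → [0,-3,-3,6]
  row3 -= -3·row0 → [0,-1,-11,-9]
  row2 -= 3·row1 → [0,0,3,3]
  row3 -= 1·row1 → [0,0,-9,-10]
  row3 -= -3·row2 → [0,0,0,-1]

L=[[1,0,0,0],[3,1,0,0],[-1,3,1,0],[-3,1,-3,1]] U=[[3,-3,3,1],[0,-1,-2,1],[0,0,3,3],[0,0,0,-1]]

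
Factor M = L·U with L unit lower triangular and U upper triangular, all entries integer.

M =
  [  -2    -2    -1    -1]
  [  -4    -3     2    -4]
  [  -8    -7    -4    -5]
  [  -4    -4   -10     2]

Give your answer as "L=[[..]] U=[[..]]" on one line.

  row1 -= 2·row0 → [0,1,4,-2]
  row2 -= 4·row0 → [0,1,0,-1]
  row3 -= 2·row0 → [0,0,-8,4]
  row2 -= 1·row1 → [0,0,-4,1]
  row3 -= 0·row1 → [0,0,-8,4]
  row3 -= 2·row2 → [0,0,0,2]

L=[[1,0,0,0],[2,1,0,0],[4,1,1,0],[2,0,2,1]] U=[[-2,-2,-1,-1],[0,1,4,-2],[0,0,-4,1],[0,0,0,2]]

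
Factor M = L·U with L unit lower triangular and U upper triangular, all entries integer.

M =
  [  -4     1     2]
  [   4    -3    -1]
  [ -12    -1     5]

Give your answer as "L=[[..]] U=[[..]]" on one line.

  R1 -= -1·R0 → [0,-2,1]
  R2 -= 3·R0 → [0,-4,-1]
  R2 -= 2·R1 → [0,0,-3]

L=[[1,0,0],[-1,1,0],[3,2,1]] U=[[-4,1,2],[0,-2,1],[0,0,-3]]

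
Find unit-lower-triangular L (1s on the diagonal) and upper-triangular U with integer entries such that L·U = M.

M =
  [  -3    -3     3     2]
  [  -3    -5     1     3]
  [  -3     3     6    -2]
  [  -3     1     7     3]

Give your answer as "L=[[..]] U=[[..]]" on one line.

L=[[1,0,0,0],[1,1,0,0],[1,-3,1,0],[1,-2,0,1]] U=[[-3,-3,3,2],[0,-2,-2,1],[0,0,-3,-1],[0,0,0,3]]

  R1 -= 1·R0 → [0,-2,-2,1]
  R2 -= 1·R0 → [0,6,3,-4]
  R3 -= 1·R0 → [0,4,4,1]
  R2 -= -3·R1 → [0,0,-3,-1]
  R3 -= -2·R1 → [0,0,0,3]
  R3 -= 0·R2 → [0,0,0,3]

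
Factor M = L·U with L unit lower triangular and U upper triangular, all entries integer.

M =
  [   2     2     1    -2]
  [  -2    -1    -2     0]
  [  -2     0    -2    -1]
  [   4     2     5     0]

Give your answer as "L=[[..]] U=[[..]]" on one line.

  R1 -= -1·R0 → [0,1,-1,-2]
  R2 -= -1·R0 → [0,2,-1,-3]
  R3 -= 2·R0 → [0,-2,3,4]
  R2 -= 2·R1 → [0,0,1,1]
  R3 -= -2·R1 → [0,0,1,0]
  R3 -= 1·R2 → [0,0,0,-1]

L=[[1,0,0,0],[-1,1,0,0],[-1,2,1,0],[2,-2,1,1]] U=[[2,2,1,-2],[0,1,-1,-2],[0,0,1,1],[0,0,0,-1]]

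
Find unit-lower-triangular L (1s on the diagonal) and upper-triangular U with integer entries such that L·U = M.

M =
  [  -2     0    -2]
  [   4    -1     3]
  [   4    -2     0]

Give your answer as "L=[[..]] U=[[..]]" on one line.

  R1 -= -2·R0 → [0,-1,-1]
  R2 -= -2·R0 → [0,-2,-4]
  R2 -= 2·R1 → [0,0,-2]

L=[[1,0,0],[-2,1,0],[-2,2,1]] U=[[-2,0,-2],[0,-1,-1],[0,0,-2]]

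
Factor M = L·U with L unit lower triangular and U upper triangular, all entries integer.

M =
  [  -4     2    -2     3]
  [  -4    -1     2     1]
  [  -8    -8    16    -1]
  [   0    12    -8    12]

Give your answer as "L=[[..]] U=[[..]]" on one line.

L=[[1,0,0,0],[1,1,0,0],[2,4,1,0],[0,-4,2,1]] U=[[-4,2,-2,3],[0,-3,4,-2],[0,0,4,1],[0,0,0,2]]

  r1 -= 1·r0 → [0,-3,4,-2]
  r2 -= 2·r0 → [0,-12,20,-7]
  r3 -= 0·r0 → [0,12,-8,12]
  r2 -= 4·r1 → [0,0,4,1]
  r3 -= -4·r1 → [0,0,8,4]
  r3 -= 2·r2 → [0,0,0,2]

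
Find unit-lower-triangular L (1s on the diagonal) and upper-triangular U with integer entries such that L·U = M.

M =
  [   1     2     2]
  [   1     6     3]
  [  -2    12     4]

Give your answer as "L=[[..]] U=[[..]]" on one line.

L=[[1,0,0],[1,1,0],[-2,4,1]] U=[[1,2,2],[0,4,1],[0,0,4]]

  r1 -= 1·r0 → [0,4,1]
  r2 -= -2·r0 → [0,16,8]
  r2 -= 4·r1 → [0,0,4]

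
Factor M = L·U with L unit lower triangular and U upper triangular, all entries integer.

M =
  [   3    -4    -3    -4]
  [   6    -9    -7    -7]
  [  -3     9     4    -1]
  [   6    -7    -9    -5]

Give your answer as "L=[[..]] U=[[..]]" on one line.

L=[[1,0,0,0],[2,1,0,0],[-1,-5,1,0],[2,-1,1,1]] U=[[3,-4,-3,-4],[0,-1,-1,1],[0,0,-4,0],[0,0,0,4]]

  R1 -= 2·R0 → [0,-1,-1,1]
  R2 -= -1·R0 → [0,5,1,-5]
  R3 -= 2·R0 → [0,1,-3,3]
  R2 -= -5·R1 → [0,0,-4,0]
  R3 -= -1·R1 → [0,0,-4,4]
  R3 -= 1·R2 → [0,0,0,4]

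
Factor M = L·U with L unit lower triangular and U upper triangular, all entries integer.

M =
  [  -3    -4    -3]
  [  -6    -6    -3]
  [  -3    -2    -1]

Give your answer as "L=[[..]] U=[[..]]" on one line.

L=[[1,0,0],[2,1,0],[1,1,1]] U=[[-3,-4,-3],[0,2,3],[0,0,-1]]

  r1 -= 2·r0 → [0,2,3]
  r2 -= 1·r0 → [0,2,2]
  r2 -= 1·r1 → [0,0,-1]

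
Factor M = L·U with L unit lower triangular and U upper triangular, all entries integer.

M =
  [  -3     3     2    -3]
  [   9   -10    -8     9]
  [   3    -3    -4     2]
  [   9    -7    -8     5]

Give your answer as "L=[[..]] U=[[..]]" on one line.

L=[[1,0,0,0],[-3,1,0,0],[-1,0,1,0],[-3,-2,3,1]] U=[[-3,3,2,-3],[0,-1,-2,0],[0,0,-2,-1],[0,0,0,-1]]

  R1 -= -3·R0 → [0,-1,-2,0]
  R2 -= -1·R0 → [0,0,-2,-1]
  R3 -= -3·R0 → [0,2,-2,-4]
  R2 -= 0·R1 → [0,0,-2,-1]
  R3 -= -2·R1 → [0,0,-6,-4]
  R3 -= 3·R2 → [0,0,0,-1]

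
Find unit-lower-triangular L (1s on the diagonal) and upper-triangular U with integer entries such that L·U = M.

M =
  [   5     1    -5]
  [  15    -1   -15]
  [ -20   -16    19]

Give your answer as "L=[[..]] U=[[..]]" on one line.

  R1 -= 3·R0 → [0,-4,0]
  R2 -= -4·R0 → [0,-12,-1]
  R2 -= 3·R1 → [0,0,-1]

L=[[1,0,0],[3,1,0],[-4,3,1]] U=[[5,1,-5],[0,-4,0],[0,0,-1]]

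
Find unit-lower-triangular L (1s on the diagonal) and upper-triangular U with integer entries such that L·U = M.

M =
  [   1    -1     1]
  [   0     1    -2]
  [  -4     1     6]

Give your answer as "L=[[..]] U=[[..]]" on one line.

L=[[1,0,0],[0,1,0],[-4,-3,1]] U=[[1,-1,1],[0,1,-2],[0,0,4]]

  row1 -= 0·row0 → [0,1,-2]
  row2 -= -4·row0 → [0,-3,10]
  row2 -= -3·row1 → [0,0,4]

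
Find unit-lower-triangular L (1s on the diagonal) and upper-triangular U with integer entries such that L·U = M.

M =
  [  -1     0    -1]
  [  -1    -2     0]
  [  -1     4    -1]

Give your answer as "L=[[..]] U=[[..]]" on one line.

  r1 -= 1·r0 → [0,-2,1]
  r2 -= 1·r0 → [0,4,0]
  r2 -= -2·r1 → [0,0,2]

L=[[1,0,0],[1,1,0],[1,-2,1]] U=[[-1,0,-1],[0,-2,1],[0,0,2]]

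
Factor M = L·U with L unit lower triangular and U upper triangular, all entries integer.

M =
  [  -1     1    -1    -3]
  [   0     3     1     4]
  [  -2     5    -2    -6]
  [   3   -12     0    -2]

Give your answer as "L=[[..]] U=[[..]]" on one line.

  R1 -= 0·R0 → [0,3,1,4]
  R2 -= 2·R0 → [0,3,0,0]
  R3 -= -3·R0 → [0,-9,-3,-11]
  R2 -= 1·R1 → [0,0,-1,-4]
  R3 -= -3·R1 → [0,0,0,1]
  R3 -= 0·R2 → [0,0,0,1]

L=[[1,0,0,0],[0,1,0,0],[2,1,1,0],[-3,-3,0,1]] U=[[-1,1,-1,-3],[0,3,1,4],[0,0,-1,-4],[0,0,0,1]]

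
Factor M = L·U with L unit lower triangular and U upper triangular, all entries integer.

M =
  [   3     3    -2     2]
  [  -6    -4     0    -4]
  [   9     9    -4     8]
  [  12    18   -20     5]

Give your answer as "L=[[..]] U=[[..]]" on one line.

  row1 -= -2·row0 → [0,2,-4,0]
  row2 -= 3·row0 → [0,0,2,2]
  row3 -= 4·row0 → [0,6,-12,-3]
  row2 -= 0·row1 → [0,0,2,2]
  row3 -= 3·row1 → [0,0,0,-3]
  row3 -= 0·row2 → [0,0,0,-3]

L=[[1,0,0,0],[-2,1,0,0],[3,0,1,0],[4,3,0,1]] U=[[3,3,-2,2],[0,2,-4,0],[0,0,2,2],[0,0,0,-3]]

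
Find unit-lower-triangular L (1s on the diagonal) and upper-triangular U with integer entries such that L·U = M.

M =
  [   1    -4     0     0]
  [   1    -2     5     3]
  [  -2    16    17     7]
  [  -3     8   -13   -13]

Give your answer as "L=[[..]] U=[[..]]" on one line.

  R1 -= 1·R0 → [0,2,5,3]
  R2 -= -2·R0 → [0,8,17,7]
  R3 -= -3·R0 → [0,-4,-13,-13]
  R2 -= 4·R1 → [0,0,-3,-5]
  R3 -= -2·R1 → [0,0,-3,-7]
  R3 -= 1·R2 → [0,0,0,-2]

L=[[1,0,0,0],[1,1,0,0],[-2,4,1,0],[-3,-2,1,1]] U=[[1,-4,0,0],[0,2,5,3],[0,0,-3,-5],[0,0,0,-2]]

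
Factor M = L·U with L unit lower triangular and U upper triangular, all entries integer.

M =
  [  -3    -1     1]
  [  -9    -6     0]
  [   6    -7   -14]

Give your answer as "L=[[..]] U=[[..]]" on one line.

L=[[1,0,0],[3,1,0],[-2,3,1]] U=[[-3,-1,1],[0,-3,-3],[0,0,-3]]

  R1 -= 3·R0 → [0,-3,-3]
  R2 -= -2·R0 → [0,-9,-12]
  R2 -= 3·R1 → [0,0,-3]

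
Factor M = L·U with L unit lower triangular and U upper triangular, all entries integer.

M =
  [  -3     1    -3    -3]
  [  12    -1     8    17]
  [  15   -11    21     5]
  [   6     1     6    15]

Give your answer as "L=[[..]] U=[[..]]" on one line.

  R1 -= -4·R0 → [0,3,-4,5]
  R2 -= -5·R0 → [0,-6,6,-10]
  R3 -= -2·R0 → [0,3,0,9]
  R2 -= -2·R1 → [0,0,-2,0]
  R3 -= 1·R1 → [0,0,4,4]
  R3 -= -2·R2 → [0,0,0,4]

L=[[1,0,0,0],[-4,1,0,0],[-5,-2,1,0],[-2,1,-2,1]] U=[[-3,1,-3,-3],[0,3,-4,5],[0,0,-2,0],[0,0,0,4]]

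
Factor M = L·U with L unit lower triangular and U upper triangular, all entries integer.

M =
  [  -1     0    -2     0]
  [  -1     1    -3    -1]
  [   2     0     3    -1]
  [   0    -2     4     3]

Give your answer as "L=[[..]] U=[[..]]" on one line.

  r1 -= 1·r0 → [0,1,-1,-1]
  r2 -= -2·r0 → [0,0,-1,-1]
  r3 -= 0·r0 → [0,-2,4,3]
  r2 -= 0·r1 → [0,0,-1,-1]
  r3 -= -2·r1 → [0,0,2,1]
  r3 -= -2·r2 → [0,0,0,-1]

L=[[1,0,0,0],[1,1,0,0],[-2,0,1,0],[0,-2,-2,1]] U=[[-1,0,-2,0],[0,1,-1,-1],[0,0,-1,-1],[0,0,0,-1]]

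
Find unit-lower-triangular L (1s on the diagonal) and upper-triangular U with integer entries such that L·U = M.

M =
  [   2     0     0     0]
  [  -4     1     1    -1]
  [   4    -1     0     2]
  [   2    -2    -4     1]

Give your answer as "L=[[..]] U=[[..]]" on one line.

L=[[1,0,0,0],[-2,1,0,0],[2,-1,1,0],[1,-2,-2,1]] U=[[2,0,0,0],[0,1,1,-1],[0,0,1,1],[0,0,0,1]]

  r1 -= -2·r0 → [0,1,1,-1]
  r2 -= 2·r0 → [0,-1,0,2]
  r3 -= 1·r0 → [0,-2,-4,1]
  r2 -= -1·r1 → [0,0,1,1]
  r3 -= -2·r1 → [0,0,-2,-1]
  r3 -= -2·r2 → [0,0,0,1]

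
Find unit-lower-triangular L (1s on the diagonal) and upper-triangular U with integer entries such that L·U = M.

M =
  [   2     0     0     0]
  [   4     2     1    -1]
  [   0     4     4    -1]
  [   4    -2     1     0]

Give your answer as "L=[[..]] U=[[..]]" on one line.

L=[[1,0,0,0],[2,1,0,0],[0,2,1,0],[2,-1,1,1]] U=[[2,0,0,0],[0,2,1,-1],[0,0,2,1],[0,0,0,-2]]

  row1 -= 2·row0 → [0,2,1,-1]
  row2 -= 0·row0 → [0,4,4,-1]
  row3 -= 2·row0 → [0,-2,1,0]
  row2 -= 2·row1 → [0,0,2,1]
  row3 -= -1·row1 → [0,0,2,-1]
  row3 -= 1·row2 → [0,0,0,-2]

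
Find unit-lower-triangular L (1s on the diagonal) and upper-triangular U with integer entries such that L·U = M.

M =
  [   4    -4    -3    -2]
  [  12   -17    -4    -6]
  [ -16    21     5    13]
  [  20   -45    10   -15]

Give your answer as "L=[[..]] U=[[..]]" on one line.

L=[[1,0,0,0],[3,1,0,0],[-4,-1,1,0],[5,5,0,1]] U=[[4,-4,-3,-2],[0,-5,5,0],[0,0,-2,5],[0,0,0,-5]]

  R1 -= 3·R0 → [0,-5,5,0]
  R2 -= -4·R0 → [0,5,-7,5]
  R3 -= 5·R0 → [0,-25,25,-5]
  R2 -= -1·R1 → [0,0,-2,5]
  R3 -= 5·R1 → [0,0,0,-5]
  R3 -= 0·R2 → [0,0,0,-5]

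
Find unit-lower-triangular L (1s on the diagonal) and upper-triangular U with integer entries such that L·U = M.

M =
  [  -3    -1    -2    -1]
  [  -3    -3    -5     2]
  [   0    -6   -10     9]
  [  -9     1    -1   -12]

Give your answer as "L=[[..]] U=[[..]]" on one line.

  r1 -= 1·r0 → [0,-2,-3,3]
  r2 -= 0·r0 → [0,-6,-10,9]
  r3 -= 3·r0 → [0,4,5,-9]
  r2 -= 3·r1 → [0,0,-1,0]
  r3 -= -2·r1 → [0,0,-1,-3]
  r3 -= 1·r2 → [0,0,0,-3]

L=[[1,0,0,0],[1,1,0,0],[0,3,1,0],[3,-2,1,1]] U=[[-3,-1,-2,-1],[0,-2,-3,3],[0,0,-1,0],[0,0,0,-3]]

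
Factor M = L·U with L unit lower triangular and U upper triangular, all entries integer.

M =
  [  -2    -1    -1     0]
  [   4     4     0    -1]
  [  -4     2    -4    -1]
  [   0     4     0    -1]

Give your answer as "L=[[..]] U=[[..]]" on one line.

  row1 -= -2·row0 → [0,2,-2,-1]
  row2 -= 2·row0 → [0,4,-2,-1]
  row3 -= 0·row0 → [0,4,0,-1]
  row2 -= 2·row1 → [0,0,2,1]
  row3 -= 2·row1 → [0,0,4,1]
  row3 -= 2·row2 → [0,0,0,-1]

L=[[1,0,0,0],[-2,1,0,0],[2,2,1,0],[0,2,2,1]] U=[[-2,-1,-1,0],[0,2,-2,-1],[0,0,2,1],[0,0,0,-1]]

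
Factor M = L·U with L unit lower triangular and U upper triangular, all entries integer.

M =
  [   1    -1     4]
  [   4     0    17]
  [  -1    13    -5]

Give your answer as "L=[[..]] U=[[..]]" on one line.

L=[[1,0,0],[4,1,0],[-1,3,1]] U=[[1,-1,4],[0,4,1],[0,0,-4]]

  R1 -= 4·R0 → [0,4,1]
  R2 -= -1·R0 → [0,12,-1]
  R2 -= 3·R1 → [0,0,-4]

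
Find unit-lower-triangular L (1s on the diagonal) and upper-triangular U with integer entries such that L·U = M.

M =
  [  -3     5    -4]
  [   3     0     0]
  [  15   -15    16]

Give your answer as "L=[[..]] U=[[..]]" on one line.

  row1 -= -1·row0 → [0,5,-4]
  row2 -= -5·row0 → [0,10,-4]
  row2 -= 2·row1 → [0,0,4]

L=[[1,0,0],[-1,1,0],[-5,2,1]] U=[[-3,5,-4],[0,5,-4],[0,0,4]]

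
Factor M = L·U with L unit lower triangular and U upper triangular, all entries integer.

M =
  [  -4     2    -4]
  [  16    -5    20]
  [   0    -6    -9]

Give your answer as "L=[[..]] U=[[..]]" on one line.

L=[[1,0,0],[-4,1,0],[0,-2,1]] U=[[-4,2,-4],[0,3,4],[0,0,-1]]

  R1 -= -4·R0 → [0,3,4]
  R2 -= 0·R0 → [0,-6,-9]
  R2 -= -2·R1 → [0,0,-1]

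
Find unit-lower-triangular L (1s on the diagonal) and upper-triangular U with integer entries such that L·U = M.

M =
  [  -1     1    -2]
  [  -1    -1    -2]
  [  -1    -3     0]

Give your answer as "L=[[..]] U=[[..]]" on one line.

L=[[1,0,0],[1,1,0],[1,2,1]] U=[[-1,1,-2],[0,-2,0],[0,0,2]]

  r1 -= 1·r0 → [0,-2,0]
  r2 -= 1·r0 → [0,-4,2]
  r2 -= 2·r1 → [0,0,2]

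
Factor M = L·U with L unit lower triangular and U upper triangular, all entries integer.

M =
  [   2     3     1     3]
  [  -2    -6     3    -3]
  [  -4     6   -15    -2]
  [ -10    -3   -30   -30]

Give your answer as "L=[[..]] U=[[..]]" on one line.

  r1 -= -1·r0 → [0,-3,4,0]
  r2 -= -2·r0 → [0,12,-13,4]
  r3 -= -5·r0 → [0,12,-25,-15]
  r2 -= -4·r1 → [0,0,3,4]
  r3 -= -4·r1 → [0,0,-9,-15]
  r3 -= -3·r2 → [0,0,0,-3]

L=[[1,0,0,0],[-1,1,0,0],[-2,-4,1,0],[-5,-4,-3,1]] U=[[2,3,1,3],[0,-3,4,0],[0,0,3,4],[0,0,0,-3]]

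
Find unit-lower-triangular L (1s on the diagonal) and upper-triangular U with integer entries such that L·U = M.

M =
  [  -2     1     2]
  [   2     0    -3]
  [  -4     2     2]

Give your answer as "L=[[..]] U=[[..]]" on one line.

  R1 -= -1·R0 → [0,1,-1]
  R2 -= 2·R0 → [0,0,-2]
  R2 -= 0·R1 → [0,0,-2]

L=[[1,0,0],[-1,1,0],[2,0,1]] U=[[-2,1,2],[0,1,-1],[0,0,-2]]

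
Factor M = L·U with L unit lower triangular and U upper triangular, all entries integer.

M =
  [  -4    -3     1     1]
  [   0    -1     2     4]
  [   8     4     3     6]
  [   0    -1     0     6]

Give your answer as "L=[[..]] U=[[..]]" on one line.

L=[[1,0,0,0],[0,1,0,0],[-2,2,1,0],[0,1,-2,1]] U=[[-4,-3,1,1],[0,-1,2,4],[0,0,1,0],[0,0,0,2]]

  row1 -= 0·row0 → [0,-1,2,4]
  row2 -= -2·row0 → [0,-2,5,8]
  row3 -= 0·row0 → [0,-1,0,6]
  row2 -= 2·row1 → [0,0,1,0]
  row3 -= 1·row1 → [0,0,-2,2]
  row3 -= -2·row2 → [0,0,0,2]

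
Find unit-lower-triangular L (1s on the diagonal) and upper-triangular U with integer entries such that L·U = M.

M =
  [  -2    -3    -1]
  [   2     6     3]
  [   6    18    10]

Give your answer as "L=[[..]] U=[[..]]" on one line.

L=[[1,0,0],[-1,1,0],[-3,3,1]] U=[[-2,-3,-1],[0,3,2],[0,0,1]]

  r1 -= -1·r0 → [0,3,2]
  r2 -= -3·r0 → [0,9,7]
  r2 -= 3·r1 → [0,0,1]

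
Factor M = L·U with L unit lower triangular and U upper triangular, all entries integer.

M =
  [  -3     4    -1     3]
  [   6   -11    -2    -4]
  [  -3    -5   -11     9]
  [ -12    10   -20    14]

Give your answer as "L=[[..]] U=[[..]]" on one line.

L=[[1,0,0,0],[-2,1,0,0],[1,3,1,0],[4,2,-4,1]] U=[[-3,4,-1,3],[0,-3,-4,2],[0,0,2,0],[0,0,0,-2]]

  r1 -= -2·r0 → [0,-3,-4,2]
  r2 -= 1·r0 → [0,-9,-10,6]
  r3 -= 4·r0 → [0,-6,-16,2]
  r2 -= 3·r1 → [0,0,2,0]
  r3 -= 2·r1 → [0,0,-8,-2]
  r3 -= -4·r2 → [0,0,0,-2]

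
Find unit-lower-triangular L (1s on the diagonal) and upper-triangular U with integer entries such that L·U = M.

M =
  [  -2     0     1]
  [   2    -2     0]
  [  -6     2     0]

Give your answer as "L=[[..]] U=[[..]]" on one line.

  row1 -= -1·row0 → [0,-2,1]
  row2 -= 3·row0 → [0,2,-3]
  row2 -= -1·row1 → [0,0,-2]

L=[[1,0,0],[-1,1,0],[3,-1,1]] U=[[-2,0,1],[0,-2,1],[0,0,-2]]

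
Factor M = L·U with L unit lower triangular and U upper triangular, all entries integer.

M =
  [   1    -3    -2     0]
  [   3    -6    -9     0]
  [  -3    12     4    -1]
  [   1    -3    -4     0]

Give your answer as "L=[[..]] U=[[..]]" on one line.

L=[[1,0,0,0],[3,1,0,0],[-3,1,1,0],[1,0,-2,1]] U=[[1,-3,-2,0],[0,3,-3,0],[0,0,1,-1],[0,0,0,-2]]

  row1 -= 3·row0 → [0,3,-3,0]
  row2 -= -3·row0 → [0,3,-2,-1]
  row3 -= 1·row0 → [0,0,-2,0]
  row2 -= 1·row1 → [0,0,1,-1]
  row3 -= 0·row1 → [0,0,-2,0]
  row3 -= -2·row2 → [0,0,0,-2]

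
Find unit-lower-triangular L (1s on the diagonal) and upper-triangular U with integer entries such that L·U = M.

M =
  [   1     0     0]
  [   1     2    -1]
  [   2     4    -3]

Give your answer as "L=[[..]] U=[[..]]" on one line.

L=[[1,0,0],[1,1,0],[2,2,1]] U=[[1,0,0],[0,2,-1],[0,0,-1]]

  r1 -= 1·r0 → [0,2,-1]
  r2 -= 2·r0 → [0,4,-3]
  r2 -= 2·r1 → [0,0,-1]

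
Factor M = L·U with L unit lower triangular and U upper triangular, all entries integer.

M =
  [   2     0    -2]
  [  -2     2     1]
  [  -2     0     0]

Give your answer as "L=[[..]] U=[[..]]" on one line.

L=[[1,0,0],[-1,1,0],[-1,0,1]] U=[[2,0,-2],[0,2,-1],[0,0,-2]]

  r1 -= -1·r0 → [0,2,-1]
  r2 -= -1·r0 → [0,0,-2]
  r2 -= 0·r1 → [0,0,-2]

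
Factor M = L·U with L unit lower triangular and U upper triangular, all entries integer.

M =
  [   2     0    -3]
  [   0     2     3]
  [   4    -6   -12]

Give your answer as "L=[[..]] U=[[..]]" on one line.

  r1 -= 0·r0 → [0,2,3]
  r2 -= 2·r0 → [0,-6,-6]
  r2 -= -3·r1 → [0,0,3]

L=[[1,0,0],[0,1,0],[2,-3,1]] U=[[2,0,-3],[0,2,3],[0,0,3]]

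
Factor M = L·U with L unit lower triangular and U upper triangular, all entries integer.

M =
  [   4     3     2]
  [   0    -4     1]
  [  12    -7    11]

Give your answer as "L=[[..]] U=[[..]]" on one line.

L=[[1,0,0],[0,1,0],[3,4,1]] U=[[4,3,2],[0,-4,1],[0,0,1]]

  row1 -= 0·row0 → [0,-4,1]
  row2 -= 3·row0 → [0,-16,5]
  row2 -= 4·row1 → [0,0,1]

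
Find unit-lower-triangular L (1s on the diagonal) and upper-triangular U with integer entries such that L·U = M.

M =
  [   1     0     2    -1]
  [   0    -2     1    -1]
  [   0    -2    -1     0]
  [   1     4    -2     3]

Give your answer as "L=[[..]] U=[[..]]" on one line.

  row1 -= 0·row0 → [0,-2,1,-1]
  row2 -= 0·row0 → [0,-2,-1,0]
  row3 -= 1·row0 → [0,4,-4,4]
  row2 -= 1·row1 → [0,0,-2,1]
  row3 -= -2·row1 → [0,0,-2,2]
  row3 -= 1·row2 → [0,0,0,1]

L=[[1,0,0,0],[0,1,0,0],[0,1,1,0],[1,-2,1,1]] U=[[1,0,2,-1],[0,-2,1,-1],[0,0,-2,1],[0,0,0,1]]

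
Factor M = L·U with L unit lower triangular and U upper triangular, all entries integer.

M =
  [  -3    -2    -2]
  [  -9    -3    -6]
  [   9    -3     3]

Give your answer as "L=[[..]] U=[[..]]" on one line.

L=[[1,0,0],[3,1,0],[-3,-3,1]] U=[[-3,-2,-2],[0,3,0],[0,0,-3]]

  R1 -= 3·R0 → [0,3,0]
  R2 -= -3·R0 → [0,-9,-3]
  R2 -= -3·R1 → [0,0,-3]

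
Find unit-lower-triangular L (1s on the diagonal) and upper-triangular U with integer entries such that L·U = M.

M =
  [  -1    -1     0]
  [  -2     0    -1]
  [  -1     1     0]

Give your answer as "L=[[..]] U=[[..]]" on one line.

L=[[1,0,0],[2,1,0],[1,1,1]] U=[[-1,-1,0],[0,2,-1],[0,0,1]]

  row1 -= 2·row0 → [0,2,-1]
  row2 -= 1·row0 → [0,2,0]
  row2 -= 1·row1 → [0,0,1]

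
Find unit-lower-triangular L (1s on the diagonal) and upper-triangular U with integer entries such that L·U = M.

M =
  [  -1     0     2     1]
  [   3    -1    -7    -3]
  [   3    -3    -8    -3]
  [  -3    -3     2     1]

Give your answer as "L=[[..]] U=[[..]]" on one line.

  r1 -= -3·r0 → [0,-1,-1,0]
  r2 -= -3·r0 → [0,-3,-2,0]
  r3 -= 3·r0 → [0,-3,-4,-2]
  r2 -= 3·r1 → [0,0,1,0]
  r3 -= 3·r1 → [0,0,-1,-2]
  r3 -= -1·r2 → [0,0,0,-2]

L=[[1,0,0,0],[-3,1,0,0],[-3,3,1,0],[3,3,-1,1]] U=[[-1,0,2,1],[0,-1,-1,0],[0,0,1,0],[0,0,0,-2]]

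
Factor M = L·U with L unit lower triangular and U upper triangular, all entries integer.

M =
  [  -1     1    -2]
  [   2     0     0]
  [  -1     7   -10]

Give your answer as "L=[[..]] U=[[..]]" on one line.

L=[[1,0,0],[-2,1,0],[1,3,1]] U=[[-1,1,-2],[0,2,-4],[0,0,4]]

  row1 -= -2·row0 → [0,2,-4]
  row2 -= 1·row0 → [0,6,-8]
  row2 -= 3·row1 → [0,0,4]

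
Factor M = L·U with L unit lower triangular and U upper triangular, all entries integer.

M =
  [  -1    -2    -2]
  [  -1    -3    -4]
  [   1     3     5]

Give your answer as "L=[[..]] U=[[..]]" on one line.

L=[[1,0,0],[1,1,0],[-1,-1,1]] U=[[-1,-2,-2],[0,-1,-2],[0,0,1]]

  r1 -= 1·r0 → [0,-1,-2]
  r2 -= -1·r0 → [0,1,3]
  r2 -= -1·r1 → [0,0,1]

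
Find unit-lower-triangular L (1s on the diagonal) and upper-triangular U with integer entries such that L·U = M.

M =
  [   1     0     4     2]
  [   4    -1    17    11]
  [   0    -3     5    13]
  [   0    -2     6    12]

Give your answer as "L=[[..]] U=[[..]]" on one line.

L=[[1,0,0,0],[4,1,0,0],[0,3,1,0],[0,2,2,1]] U=[[1,0,4,2],[0,-1,1,3],[0,0,2,4],[0,0,0,-2]]

  row1 -= 4·row0 → [0,-1,1,3]
  row2 -= 0·row0 → [0,-3,5,13]
  row3 -= 0·row0 → [0,-2,6,12]
  row2 -= 3·row1 → [0,0,2,4]
  row3 -= 2·row1 → [0,0,4,6]
  row3 -= 2·row2 → [0,0,0,-2]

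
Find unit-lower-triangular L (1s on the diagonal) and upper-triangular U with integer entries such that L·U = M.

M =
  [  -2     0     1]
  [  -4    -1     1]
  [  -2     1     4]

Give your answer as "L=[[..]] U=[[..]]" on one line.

L=[[1,0,0],[2,1,0],[1,-1,1]] U=[[-2,0,1],[0,-1,-1],[0,0,2]]

  R1 -= 2·R0 → [0,-1,-1]
  R2 -= 1·R0 → [0,1,3]
  R2 -= -1·R1 → [0,0,2]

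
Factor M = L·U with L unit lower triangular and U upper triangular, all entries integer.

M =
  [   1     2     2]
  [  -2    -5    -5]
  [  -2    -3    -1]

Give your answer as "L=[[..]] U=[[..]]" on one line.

L=[[1,0,0],[-2,1,0],[-2,-1,1]] U=[[1,2,2],[0,-1,-1],[0,0,2]]

  row1 -= -2·row0 → [0,-1,-1]
  row2 -= -2·row0 → [0,1,3]
  row2 -= -1·row1 → [0,0,2]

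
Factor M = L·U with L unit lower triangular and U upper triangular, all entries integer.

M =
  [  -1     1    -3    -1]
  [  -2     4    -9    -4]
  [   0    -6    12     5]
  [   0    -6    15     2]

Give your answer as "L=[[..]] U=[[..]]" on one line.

L=[[1,0,0,0],[2,1,0,0],[0,-3,1,0],[0,-3,2,1]] U=[[-1,1,-3,-1],[0,2,-3,-2],[0,0,3,-1],[0,0,0,-2]]

  R1 -= 2·R0 → [0,2,-3,-2]
  R2 -= 0·R0 → [0,-6,12,5]
  R3 -= 0·R0 → [0,-6,15,2]
  R2 -= -3·R1 → [0,0,3,-1]
  R3 -= -3·R1 → [0,0,6,-4]
  R3 -= 2·R2 → [0,0,0,-2]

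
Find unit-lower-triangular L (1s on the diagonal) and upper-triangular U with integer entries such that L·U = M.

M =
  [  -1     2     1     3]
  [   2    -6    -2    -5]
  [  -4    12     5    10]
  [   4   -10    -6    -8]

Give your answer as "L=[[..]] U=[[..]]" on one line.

L=[[1,0,0,0],[-2,1,0,0],[4,-2,1,0],[-4,1,-2,1]] U=[[-1,2,1,3],[0,-2,0,1],[0,0,1,0],[0,0,0,3]]

  row1 -= -2·row0 → [0,-2,0,1]
  row2 -= 4·row0 → [0,4,1,-2]
  row3 -= -4·row0 → [0,-2,-2,4]
  row2 -= -2·row1 → [0,0,1,0]
  row3 -= 1·row1 → [0,0,-2,3]
  row3 -= -2·row2 → [0,0,0,3]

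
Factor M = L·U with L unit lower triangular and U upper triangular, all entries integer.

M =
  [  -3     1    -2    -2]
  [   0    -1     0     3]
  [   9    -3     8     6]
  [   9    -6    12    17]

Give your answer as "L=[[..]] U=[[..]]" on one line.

  r1 -= 0·r0 → [0,-1,0,3]
  r2 -= -3·r0 → [0,0,2,0]
  r3 -= -3·r0 → [0,-3,6,11]
  r2 -= 0·r1 → [0,0,2,0]
  r3 -= 3·r1 → [0,0,6,2]
  r3 -= 3·r2 → [0,0,0,2]

L=[[1,0,0,0],[0,1,0,0],[-3,0,1,0],[-3,3,3,1]] U=[[-3,1,-2,-2],[0,-1,0,3],[0,0,2,0],[0,0,0,2]]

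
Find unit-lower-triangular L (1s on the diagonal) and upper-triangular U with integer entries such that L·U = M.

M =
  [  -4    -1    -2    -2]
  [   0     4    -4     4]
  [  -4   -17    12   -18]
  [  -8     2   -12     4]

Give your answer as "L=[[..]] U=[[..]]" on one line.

L=[[1,0,0,0],[0,1,0,0],[1,-4,1,0],[2,1,2,1]] U=[[-4,-1,-2,-2],[0,4,-4,4],[0,0,-2,0],[0,0,0,4]]

  R1 -= 0·R0 → [0,4,-4,4]
  R2 -= 1·R0 → [0,-16,14,-16]
  R3 -= 2·R0 → [0,4,-8,8]
  R2 -= -4·R1 → [0,0,-2,0]
  R3 -= 1·R1 → [0,0,-4,4]
  R3 -= 2·R2 → [0,0,0,4]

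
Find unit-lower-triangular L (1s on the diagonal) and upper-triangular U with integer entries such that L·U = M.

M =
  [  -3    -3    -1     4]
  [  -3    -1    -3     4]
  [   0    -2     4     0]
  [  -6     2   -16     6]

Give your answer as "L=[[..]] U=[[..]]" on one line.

  R1 -= 1·R0 → [0,2,-2,0]
  R2 -= 0·R0 → [0,-2,4,0]
  R3 -= 2·R0 → [0,8,-14,-2]
  R2 -= -1·R1 → [0,0,2,0]
  R3 -= 4·R1 → [0,0,-6,-2]
  R3 -= -3·R2 → [0,0,0,-2]

L=[[1,0,0,0],[1,1,0,0],[0,-1,1,0],[2,4,-3,1]] U=[[-3,-3,-1,4],[0,2,-2,0],[0,0,2,0],[0,0,0,-2]]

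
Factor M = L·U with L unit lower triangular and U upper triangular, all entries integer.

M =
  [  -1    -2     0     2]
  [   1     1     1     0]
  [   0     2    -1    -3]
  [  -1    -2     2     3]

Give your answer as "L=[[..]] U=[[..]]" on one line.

  row1 -= -1·row0 → [0,-1,1,2]
  row2 -= 0·row0 → [0,2,-1,-3]
  row3 -= 1·row0 → [0,0,2,1]
  row2 -= -2·row1 → [0,0,1,1]
  row3 -= 0·row1 → [0,0,2,1]
  row3 -= 2·row2 → [0,0,0,-1]

L=[[1,0,0,0],[-1,1,0,0],[0,-2,1,0],[1,0,2,1]] U=[[-1,-2,0,2],[0,-1,1,2],[0,0,1,1],[0,0,0,-1]]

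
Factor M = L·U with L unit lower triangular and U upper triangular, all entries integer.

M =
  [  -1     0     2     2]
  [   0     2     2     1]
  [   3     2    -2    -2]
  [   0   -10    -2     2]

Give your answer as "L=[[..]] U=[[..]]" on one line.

  r1 -= 0·r0 → [0,2,2,1]
  r2 -= -3·r0 → [0,2,4,4]
  r3 -= 0·r0 → [0,-10,-2,2]
  r2 -= 1·r1 → [0,0,2,3]
  r3 -= -5·r1 → [0,0,8,7]
  r3 -= 4·r2 → [0,0,0,-5]

L=[[1,0,0,0],[0,1,0,0],[-3,1,1,0],[0,-5,4,1]] U=[[-1,0,2,2],[0,2,2,1],[0,0,2,3],[0,0,0,-5]]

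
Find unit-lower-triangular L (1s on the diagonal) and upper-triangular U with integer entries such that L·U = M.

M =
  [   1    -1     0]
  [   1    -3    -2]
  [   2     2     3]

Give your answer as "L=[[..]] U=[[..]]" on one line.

  R1 -= 1·R0 → [0,-2,-2]
  R2 -= 2·R0 → [0,4,3]
  R2 -= -2·R1 → [0,0,-1]

L=[[1,0,0],[1,1,0],[2,-2,1]] U=[[1,-1,0],[0,-2,-2],[0,0,-1]]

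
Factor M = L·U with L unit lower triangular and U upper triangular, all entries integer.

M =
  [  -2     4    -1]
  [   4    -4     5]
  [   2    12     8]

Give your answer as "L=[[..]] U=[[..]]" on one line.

  row1 -= -2·row0 → [0,4,3]
  row2 -= -1·row0 → [0,16,7]
  row2 -= 4·row1 → [0,0,-5]

L=[[1,0,0],[-2,1,0],[-1,4,1]] U=[[-2,4,-1],[0,4,3],[0,0,-5]]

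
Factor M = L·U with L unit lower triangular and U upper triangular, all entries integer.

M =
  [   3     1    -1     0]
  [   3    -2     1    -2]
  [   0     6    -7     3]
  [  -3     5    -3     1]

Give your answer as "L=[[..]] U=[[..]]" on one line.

  r1 -= 1·r0 → [0,-3,2,-2]
  r2 -= 0·r0 → [0,6,-7,3]
  r3 -= -1·r0 → [0,6,-4,1]
  r2 -= -2·r1 → [0,0,-3,-1]
  r3 -= -2·r1 → [0,0,0,-3]
  r3 -= 0·r2 → [0,0,0,-3]

L=[[1,0,0,0],[1,1,0,0],[0,-2,1,0],[-1,-2,0,1]] U=[[3,1,-1,0],[0,-3,2,-2],[0,0,-3,-1],[0,0,0,-3]]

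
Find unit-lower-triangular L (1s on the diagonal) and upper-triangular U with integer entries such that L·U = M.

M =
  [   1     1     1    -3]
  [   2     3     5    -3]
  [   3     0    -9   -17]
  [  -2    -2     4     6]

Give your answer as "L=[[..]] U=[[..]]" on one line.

L=[[1,0,0,0],[2,1,0,0],[3,-3,1,0],[-2,0,-2,1]] U=[[1,1,1,-3],[0,1,3,3],[0,0,-3,1],[0,0,0,2]]

  r1 -= 2·r0 → [0,1,3,3]
  r2 -= 3·r0 → [0,-3,-12,-8]
  r3 -= -2·r0 → [0,0,6,0]
  r2 -= -3·r1 → [0,0,-3,1]
  r3 -= 0·r1 → [0,0,6,0]
  r3 -= -2·r2 → [0,0,0,2]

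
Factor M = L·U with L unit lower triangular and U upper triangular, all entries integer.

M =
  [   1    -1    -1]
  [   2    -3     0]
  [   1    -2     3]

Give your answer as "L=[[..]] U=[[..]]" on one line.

  r1 -= 2·r0 → [0,-1,2]
  r2 -= 1·r0 → [0,-1,4]
  r2 -= 1·r1 → [0,0,2]

L=[[1,0,0],[2,1,0],[1,1,1]] U=[[1,-1,-1],[0,-1,2],[0,0,2]]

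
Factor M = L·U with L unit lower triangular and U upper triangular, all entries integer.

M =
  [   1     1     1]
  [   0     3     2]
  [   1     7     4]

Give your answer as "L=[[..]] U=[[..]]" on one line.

  row1 -= 0·row0 → [0,3,2]
  row2 -= 1·row0 → [0,6,3]
  row2 -= 2·row1 → [0,0,-1]

L=[[1,0,0],[0,1,0],[1,2,1]] U=[[1,1,1],[0,3,2],[0,0,-1]]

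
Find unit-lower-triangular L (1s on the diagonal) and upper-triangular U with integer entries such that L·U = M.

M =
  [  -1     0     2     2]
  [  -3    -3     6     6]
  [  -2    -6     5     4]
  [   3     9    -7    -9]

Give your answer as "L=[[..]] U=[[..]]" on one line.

L=[[1,0,0,0],[3,1,0,0],[2,2,1,0],[-3,-3,-1,1]] U=[[-1,0,2,2],[0,-3,0,0],[0,0,1,0],[0,0,0,-3]]

  R1 -= 3·R0 → [0,-3,0,0]
  R2 -= 2·R0 → [0,-6,1,0]
  R3 -= -3·R0 → [0,9,-1,-3]
  R2 -= 2·R1 → [0,0,1,0]
  R3 -= -3·R1 → [0,0,-1,-3]
  R3 -= -1·R2 → [0,0,0,-3]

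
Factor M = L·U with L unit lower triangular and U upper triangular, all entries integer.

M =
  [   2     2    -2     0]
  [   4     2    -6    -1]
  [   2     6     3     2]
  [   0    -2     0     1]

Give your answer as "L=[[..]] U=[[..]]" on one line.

  row1 -= 2·row0 → [0,-2,-2,-1]
  row2 -= 1·row0 → [0,4,5,2]
  row3 -= 0·row0 → [0,-2,0,1]
  row2 -= -2·row1 → [0,0,1,0]
  row3 -= 1·row1 → [0,0,2,2]
  row3 -= 2·row2 → [0,0,0,2]

L=[[1,0,0,0],[2,1,0,0],[1,-2,1,0],[0,1,2,1]] U=[[2,2,-2,0],[0,-2,-2,-1],[0,0,1,0],[0,0,0,2]]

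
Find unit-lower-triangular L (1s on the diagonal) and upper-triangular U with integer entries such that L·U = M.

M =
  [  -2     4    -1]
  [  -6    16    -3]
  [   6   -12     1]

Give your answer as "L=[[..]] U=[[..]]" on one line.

  R1 -= 3·R0 → [0,4,0]
  R2 -= -3·R0 → [0,0,-2]
  R2 -= 0·R1 → [0,0,-2]

L=[[1,0,0],[3,1,0],[-3,0,1]] U=[[-2,4,-1],[0,4,0],[0,0,-2]]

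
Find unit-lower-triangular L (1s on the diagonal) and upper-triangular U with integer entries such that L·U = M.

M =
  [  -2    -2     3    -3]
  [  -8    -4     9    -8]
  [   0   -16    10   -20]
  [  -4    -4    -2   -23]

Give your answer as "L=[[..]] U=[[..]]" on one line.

L=[[1,0,0,0],[4,1,0,0],[0,-4,1,0],[2,0,4,1]] U=[[-2,-2,3,-3],[0,4,-3,4],[0,0,-2,-4],[0,0,0,-1]]

  r1 -= 4·r0 → [0,4,-3,4]
  r2 -= 0·r0 → [0,-16,10,-20]
  r3 -= 2·r0 → [0,0,-8,-17]
  r2 -= -4·r1 → [0,0,-2,-4]
  r3 -= 0·r1 → [0,0,-8,-17]
  r3 -= 4·r2 → [0,0,0,-1]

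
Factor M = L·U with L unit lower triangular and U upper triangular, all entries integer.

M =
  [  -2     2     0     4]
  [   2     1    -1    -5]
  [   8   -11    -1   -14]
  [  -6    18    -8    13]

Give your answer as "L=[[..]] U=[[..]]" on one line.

L=[[1,0,0,0],[-1,1,0,0],[-4,-1,1,0],[3,4,2,1]] U=[[-2,2,0,4],[0,3,-1,-1],[0,0,-2,1],[0,0,0,3]]

  R1 -= -1·R0 → [0,3,-1,-1]
  R2 -= -4·R0 → [0,-3,-1,2]
  R3 -= 3·R0 → [0,12,-8,1]
  R2 -= -1·R1 → [0,0,-2,1]
  R3 -= 4·R1 → [0,0,-4,5]
  R3 -= 2·R2 → [0,0,0,3]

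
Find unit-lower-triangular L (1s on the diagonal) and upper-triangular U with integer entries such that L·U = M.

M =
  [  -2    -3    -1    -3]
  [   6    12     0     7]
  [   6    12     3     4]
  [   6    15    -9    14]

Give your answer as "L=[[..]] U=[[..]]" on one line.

  R1 -= -3·R0 → [0,3,-3,-2]
  R2 -= -3·R0 → [0,3,0,-5]
  R3 -= -3·R0 → [0,6,-12,5]
  R2 -= 1·R1 → [0,0,3,-3]
  R3 -= 2·R1 → [0,0,-6,9]
  R3 -= -2·R2 → [0,0,0,3]

L=[[1,0,0,0],[-3,1,0,0],[-3,1,1,0],[-3,2,-2,1]] U=[[-2,-3,-1,-3],[0,3,-3,-2],[0,0,3,-3],[0,0,0,3]]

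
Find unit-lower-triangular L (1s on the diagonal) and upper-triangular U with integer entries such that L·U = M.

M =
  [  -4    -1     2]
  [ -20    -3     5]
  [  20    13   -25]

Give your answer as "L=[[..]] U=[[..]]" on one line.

  r1 -= 5·r0 → [0,2,-5]
  r2 -= -5·r0 → [0,8,-15]
  r2 -= 4·r1 → [0,0,5]

L=[[1,0,0],[5,1,0],[-5,4,1]] U=[[-4,-1,2],[0,2,-5],[0,0,5]]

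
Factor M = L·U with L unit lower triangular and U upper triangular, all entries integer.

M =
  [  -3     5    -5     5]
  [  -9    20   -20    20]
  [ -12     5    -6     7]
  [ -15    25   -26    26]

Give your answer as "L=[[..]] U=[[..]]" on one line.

L=[[1,0,0,0],[3,1,0,0],[4,-3,1,0],[5,0,1,1]] U=[[-3,5,-5,5],[0,5,-5,5],[0,0,-1,2],[0,0,0,-1]]

  r1 -= 3·r0 → [0,5,-5,5]
  r2 -= 4·r0 → [0,-15,14,-13]
  r3 -= 5·r0 → [0,0,-1,1]
  r2 -= -3·r1 → [0,0,-1,2]
  r3 -= 0·r1 → [0,0,-1,1]
  r3 -= 1·r2 → [0,0,0,-1]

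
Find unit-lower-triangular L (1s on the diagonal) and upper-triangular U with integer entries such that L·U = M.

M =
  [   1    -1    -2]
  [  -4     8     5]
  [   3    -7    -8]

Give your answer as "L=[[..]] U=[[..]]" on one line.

L=[[1,0,0],[-4,1,0],[3,-1,1]] U=[[1,-1,-2],[0,4,-3],[0,0,-5]]

  row1 -= -4·row0 → [0,4,-3]
  row2 -= 3·row0 → [0,-4,-2]
  row2 -= -1·row1 → [0,0,-5]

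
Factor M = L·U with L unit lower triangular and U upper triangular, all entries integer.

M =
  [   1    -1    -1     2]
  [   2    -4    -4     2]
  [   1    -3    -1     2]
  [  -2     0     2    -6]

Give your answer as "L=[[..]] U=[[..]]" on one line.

  row1 -= 2·row0 → [0,-2,-2,-2]
  row2 -= 1·row0 → [0,-2,0,0]
  row3 -= -2·row0 → [0,-2,0,-2]
  row2 -= 1·row1 → [0,0,2,2]
  row3 -= 1·row1 → [0,0,2,0]
  row3 -= 1·row2 → [0,0,0,-2]

L=[[1,0,0,0],[2,1,0,0],[1,1,1,0],[-2,1,1,1]] U=[[1,-1,-1,2],[0,-2,-2,-2],[0,0,2,2],[0,0,0,-2]]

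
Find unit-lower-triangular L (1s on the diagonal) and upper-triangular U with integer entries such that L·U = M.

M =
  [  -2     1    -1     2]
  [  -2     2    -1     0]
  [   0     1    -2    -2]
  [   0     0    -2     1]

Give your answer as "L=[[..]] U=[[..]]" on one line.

L=[[1,0,0,0],[1,1,0,0],[0,1,1,0],[0,0,1,1]] U=[[-2,1,-1,2],[0,1,0,-2],[0,0,-2,0],[0,0,0,1]]

  r1 -= 1·r0 → [0,1,0,-2]
  r2 -= 0·r0 → [0,1,-2,-2]
  r3 -= 0·r0 → [0,0,-2,1]
  r2 -= 1·r1 → [0,0,-2,0]
  r3 -= 0·r1 → [0,0,-2,1]
  r3 -= 1·r2 → [0,0,0,1]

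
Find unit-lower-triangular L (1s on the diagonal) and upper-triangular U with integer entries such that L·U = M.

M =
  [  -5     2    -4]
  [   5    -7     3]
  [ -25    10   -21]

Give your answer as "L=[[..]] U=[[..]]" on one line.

L=[[1,0,0],[-1,1,0],[5,0,1]] U=[[-5,2,-4],[0,-5,-1],[0,0,-1]]

  r1 -= -1·r0 → [0,-5,-1]
  r2 -= 5·r0 → [0,0,-1]
  r2 -= 0·r1 → [0,0,-1]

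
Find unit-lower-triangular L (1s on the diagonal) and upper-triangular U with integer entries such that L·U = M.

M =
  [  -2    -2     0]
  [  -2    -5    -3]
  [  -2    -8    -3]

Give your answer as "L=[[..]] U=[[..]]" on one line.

  r1 -= 1·r0 → [0,-3,-3]
  r2 -= 1·r0 → [0,-6,-3]
  r2 -= 2·r1 → [0,0,3]

L=[[1,0,0],[1,1,0],[1,2,1]] U=[[-2,-2,0],[0,-3,-3],[0,0,3]]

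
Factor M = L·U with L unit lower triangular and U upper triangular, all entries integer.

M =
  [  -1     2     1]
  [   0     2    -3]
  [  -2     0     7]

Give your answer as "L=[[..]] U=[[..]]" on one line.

L=[[1,0,0],[0,1,0],[2,-2,1]] U=[[-1,2,1],[0,2,-3],[0,0,-1]]

  R1 -= 0·R0 → [0,2,-3]
  R2 -= 2·R0 → [0,-4,5]
  R2 -= -2·R1 → [0,0,-1]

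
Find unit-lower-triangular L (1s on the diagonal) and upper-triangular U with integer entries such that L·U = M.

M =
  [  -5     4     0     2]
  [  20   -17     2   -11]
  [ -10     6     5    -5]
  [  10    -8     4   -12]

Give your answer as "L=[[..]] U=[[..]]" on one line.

L=[[1,0,0,0],[-4,1,0,0],[2,2,1,0],[-2,0,4,1]] U=[[-5,4,0,2],[0,-1,2,-3],[0,0,1,-3],[0,0,0,4]]

  R1 -= -4·R0 → [0,-1,2,-3]
  R2 -= 2·R0 → [0,-2,5,-9]
  R3 -= -2·R0 → [0,0,4,-8]
  R2 -= 2·R1 → [0,0,1,-3]
  R3 -= 0·R1 → [0,0,4,-8]
  R3 -= 4·R2 → [0,0,0,4]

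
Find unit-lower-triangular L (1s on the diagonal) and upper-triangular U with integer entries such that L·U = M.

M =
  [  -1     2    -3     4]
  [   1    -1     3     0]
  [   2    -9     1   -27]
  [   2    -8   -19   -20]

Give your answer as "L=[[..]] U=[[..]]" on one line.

  row1 -= -1·row0 → [0,1,0,4]
  row2 -= -2·row0 → [0,-5,-5,-19]
  row3 -= -2·row0 → [0,-4,-25,-12]
  row2 -= -5·row1 → [0,0,-5,1]
  row3 -= -4·row1 → [0,0,-25,4]
  row3 -= 5·row2 → [0,0,0,-1]

L=[[1,0,0,0],[-1,1,0,0],[-2,-5,1,0],[-2,-4,5,1]] U=[[-1,2,-3,4],[0,1,0,4],[0,0,-5,1],[0,0,0,-1]]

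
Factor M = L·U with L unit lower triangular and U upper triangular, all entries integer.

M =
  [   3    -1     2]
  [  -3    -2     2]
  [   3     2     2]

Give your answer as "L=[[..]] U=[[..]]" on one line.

  row1 -= -1·row0 → [0,-3,4]
  row2 -= 1·row0 → [0,3,0]
  row2 -= -1·row1 → [0,0,4]

L=[[1,0,0],[-1,1,0],[1,-1,1]] U=[[3,-1,2],[0,-3,4],[0,0,4]]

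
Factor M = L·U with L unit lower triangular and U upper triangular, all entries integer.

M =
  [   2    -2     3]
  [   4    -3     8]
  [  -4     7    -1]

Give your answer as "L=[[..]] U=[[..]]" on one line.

  r1 -= 2·r0 → [0,1,2]
  r2 -= -2·r0 → [0,3,5]
  r2 -= 3·r1 → [0,0,-1]

L=[[1,0,0],[2,1,0],[-2,3,1]] U=[[2,-2,3],[0,1,2],[0,0,-1]]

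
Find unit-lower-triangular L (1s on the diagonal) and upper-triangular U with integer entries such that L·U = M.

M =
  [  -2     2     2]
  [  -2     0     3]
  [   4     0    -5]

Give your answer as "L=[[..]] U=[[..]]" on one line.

L=[[1,0,0],[1,1,0],[-2,-2,1]] U=[[-2,2,2],[0,-2,1],[0,0,1]]

  row1 -= 1·row0 → [0,-2,1]
  row2 -= -2·row0 → [0,4,-1]
  row2 -= -2·row1 → [0,0,1]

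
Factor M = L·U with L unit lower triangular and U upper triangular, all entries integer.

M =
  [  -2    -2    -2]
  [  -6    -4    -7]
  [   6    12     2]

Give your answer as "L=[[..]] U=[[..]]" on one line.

  r1 -= 3·r0 → [0,2,-1]
  r2 -= -3·r0 → [0,6,-4]
  r2 -= 3·r1 → [0,0,-1]

L=[[1,0,0],[3,1,0],[-3,3,1]] U=[[-2,-2,-2],[0,2,-1],[0,0,-1]]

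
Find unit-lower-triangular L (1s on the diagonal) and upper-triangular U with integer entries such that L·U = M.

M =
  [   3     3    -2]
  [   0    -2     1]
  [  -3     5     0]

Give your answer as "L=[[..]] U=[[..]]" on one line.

  R1 -= 0·R0 → [0,-2,1]
  R2 -= -1·R0 → [0,8,-2]
  R2 -= -4·R1 → [0,0,2]

L=[[1,0,0],[0,1,0],[-1,-4,1]] U=[[3,3,-2],[0,-2,1],[0,0,2]]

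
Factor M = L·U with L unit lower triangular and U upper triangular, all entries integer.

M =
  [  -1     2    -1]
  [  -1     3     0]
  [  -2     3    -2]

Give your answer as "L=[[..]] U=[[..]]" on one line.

L=[[1,0,0],[1,1,0],[2,-1,1]] U=[[-1,2,-1],[0,1,1],[0,0,1]]

  row1 -= 1·row0 → [0,1,1]
  row2 -= 2·row0 → [0,-1,0]
  row2 -= -1·row1 → [0,0,1]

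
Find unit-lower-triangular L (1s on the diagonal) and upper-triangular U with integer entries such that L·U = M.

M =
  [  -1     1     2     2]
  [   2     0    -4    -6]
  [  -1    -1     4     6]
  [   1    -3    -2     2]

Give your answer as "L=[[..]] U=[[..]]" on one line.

L=[[1,0,0,0],[-2,1,0,0],[1,-1,1,0],[-1,-1,0,1]] U=[[-1,1,2,2],[0,2,0,-2],[0,0,2,2],[0,0,0,2]]

  R1 -= -2·R0 → [0,2,0,-2]
  R2 -= 1·R0 → [0,-2,2,4]
  R3 -= -1·R0 → [0,-2,0,4]
  R2 -= -1·R1 → [0,0,2,2]
  R3 -= -1·R1 → [0,0,0,2]
  R3 -= 0·R2 → [0,0,0,2]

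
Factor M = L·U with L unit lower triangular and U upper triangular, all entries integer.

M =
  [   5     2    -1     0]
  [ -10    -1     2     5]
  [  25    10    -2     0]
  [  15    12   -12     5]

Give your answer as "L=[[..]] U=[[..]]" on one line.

  row1 -= -2·row0 → [0,3,0,5]
  row2 -= 5·row0 → [0,0,3,0]
  row3 -= 3·row0 → [0,6,-9,5]
  row2 -= 0·row1 → [0,0,3,0]
  row3 -= 2·row1 → [0,0,-9,-5]
  row3 -= -3·row2 → [0,0,0,-5]

L=[[1,0,0,0],[-2,1,0,0],[5,0,1,0],[3,2,-3,1]] U=[[5,2,-1,0],[0,3,0,5],[0,0,3,0],[0,0,0,-5]]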